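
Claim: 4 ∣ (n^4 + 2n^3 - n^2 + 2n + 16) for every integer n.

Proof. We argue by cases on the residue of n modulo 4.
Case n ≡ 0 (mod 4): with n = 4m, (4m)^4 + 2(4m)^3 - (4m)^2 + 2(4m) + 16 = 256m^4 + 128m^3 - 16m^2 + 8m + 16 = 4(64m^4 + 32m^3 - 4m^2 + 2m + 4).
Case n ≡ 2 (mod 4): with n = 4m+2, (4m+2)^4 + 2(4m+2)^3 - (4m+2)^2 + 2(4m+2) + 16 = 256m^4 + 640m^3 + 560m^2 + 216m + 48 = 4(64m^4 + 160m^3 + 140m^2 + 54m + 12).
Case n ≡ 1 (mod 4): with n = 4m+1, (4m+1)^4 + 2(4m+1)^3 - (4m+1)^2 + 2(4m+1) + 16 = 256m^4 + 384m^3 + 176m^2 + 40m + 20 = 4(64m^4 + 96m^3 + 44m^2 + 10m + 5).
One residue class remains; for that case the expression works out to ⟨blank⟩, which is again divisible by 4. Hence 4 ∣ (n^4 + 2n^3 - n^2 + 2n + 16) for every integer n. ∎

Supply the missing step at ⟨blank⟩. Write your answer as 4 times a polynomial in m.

The residues treated are {0, 2, 1}, so the missing case is n ≡ 3 (mod 4); write n = 4m+3.
Then (4m+3)^4 + 2(4m+3)^3 - (4m+3)^2 + 2(4m+3) + 16 = 256m^4 + 896m^3 + 1136m^2 + 632m + 148 = 4(64m^4 + 224m^3 + 284m^2 + 158m + 37).

4(64m^4 + 224m^3 + 284m^2 + 158m + 37)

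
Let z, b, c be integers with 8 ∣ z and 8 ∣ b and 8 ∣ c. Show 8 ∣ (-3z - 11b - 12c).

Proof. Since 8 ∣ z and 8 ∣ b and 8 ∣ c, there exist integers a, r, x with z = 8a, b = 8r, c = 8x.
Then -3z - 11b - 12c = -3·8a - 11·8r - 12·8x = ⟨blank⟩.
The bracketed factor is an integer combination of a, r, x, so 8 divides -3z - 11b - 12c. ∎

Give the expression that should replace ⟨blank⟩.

Pull the common 8 out of every term: -3·8a - 11·8r - 12·8x = 8(-3a - 11r - 12x).
-3a - 11r - 12x is an integer, which exhibits the divisibility.

8(-3a - 11r - 12x)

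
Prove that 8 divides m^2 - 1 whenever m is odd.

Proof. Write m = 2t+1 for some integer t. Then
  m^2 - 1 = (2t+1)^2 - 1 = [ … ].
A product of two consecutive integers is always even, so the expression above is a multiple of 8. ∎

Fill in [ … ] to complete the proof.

(2t+1)^2 - 1 = 4t^2 + 4t + 1 - 1 = 4t^2 + 4t = 4t(t+1).
Since t and t+1 are consecutive, t(t+1) is even, and 4·(even) is a multiple of 8.

4t(t + 1)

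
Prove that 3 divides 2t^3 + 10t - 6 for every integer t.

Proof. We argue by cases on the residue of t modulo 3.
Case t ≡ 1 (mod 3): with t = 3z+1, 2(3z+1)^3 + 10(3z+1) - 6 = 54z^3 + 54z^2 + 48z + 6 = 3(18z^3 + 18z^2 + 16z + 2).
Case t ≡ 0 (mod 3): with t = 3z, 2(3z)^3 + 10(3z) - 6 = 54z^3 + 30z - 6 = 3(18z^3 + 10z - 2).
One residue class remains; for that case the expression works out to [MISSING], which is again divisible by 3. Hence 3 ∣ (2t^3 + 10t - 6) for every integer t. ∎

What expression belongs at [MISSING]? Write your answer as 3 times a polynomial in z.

3(18z^3 + 36z^2 + 34z + 10)

The residues treated are {1, 0}, so the missing case is t ≡ 2 (mod 3); write t = 3z+2.
Then 2(3z+2)^3 + 10(3z+2) - 6 = 54z^3 + 108z^2 + 102z + 30 = 3(18z^3 + 36z^2 + 34z + 10).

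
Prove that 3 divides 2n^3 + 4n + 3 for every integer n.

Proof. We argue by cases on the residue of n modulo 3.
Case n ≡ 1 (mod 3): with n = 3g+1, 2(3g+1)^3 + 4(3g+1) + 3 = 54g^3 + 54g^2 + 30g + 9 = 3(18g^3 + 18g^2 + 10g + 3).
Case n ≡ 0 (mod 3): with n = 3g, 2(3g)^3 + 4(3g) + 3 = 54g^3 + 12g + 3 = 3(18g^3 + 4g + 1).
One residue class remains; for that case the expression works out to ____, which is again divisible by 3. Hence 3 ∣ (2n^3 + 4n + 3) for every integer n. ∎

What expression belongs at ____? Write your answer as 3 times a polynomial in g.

3(18g^3 + 36g^2 + 28g + 9)

The residues treated are {1, 0}, so the missing case is n ≡ 2 (mod 3); write n = 3g+2.
Then 2(3g+2)^3 + 4(3g+2) + 3 = 54g^3 + 108g^2 + 84g + 27 = 3(18g^3 + 36g^2 + 28g + 9).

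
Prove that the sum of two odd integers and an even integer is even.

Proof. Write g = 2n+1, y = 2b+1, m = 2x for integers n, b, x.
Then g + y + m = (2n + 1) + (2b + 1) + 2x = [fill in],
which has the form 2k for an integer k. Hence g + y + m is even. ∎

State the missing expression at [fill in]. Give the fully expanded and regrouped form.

(2n + 1) + (2b + 1) + 2x = 2b + 2n + 2x + 2
= 2(b + n + x + 1).
Since b + n + x + 1 is an integer, the sum is of the form 2k for an integer k.

2(b + n + x + 1)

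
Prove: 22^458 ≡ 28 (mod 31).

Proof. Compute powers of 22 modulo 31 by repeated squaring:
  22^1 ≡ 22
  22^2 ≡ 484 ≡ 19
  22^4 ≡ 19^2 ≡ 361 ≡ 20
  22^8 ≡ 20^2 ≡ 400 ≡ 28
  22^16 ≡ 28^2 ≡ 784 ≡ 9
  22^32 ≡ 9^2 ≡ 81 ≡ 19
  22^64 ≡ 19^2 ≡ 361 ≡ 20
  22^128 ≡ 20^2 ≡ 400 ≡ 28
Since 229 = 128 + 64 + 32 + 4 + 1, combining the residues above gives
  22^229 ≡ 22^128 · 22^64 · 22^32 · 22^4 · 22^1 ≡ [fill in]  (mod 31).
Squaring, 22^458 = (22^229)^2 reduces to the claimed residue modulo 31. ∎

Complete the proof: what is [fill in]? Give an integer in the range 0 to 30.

Multiply the listed residues: 28 · 20 · 19 · 20 · 22 = 560 → 10640 → 212800 → 4681600.
Reducing modulo 31: 4681600 = 151019·31 + 11, so 22^229 ≡ 11.

11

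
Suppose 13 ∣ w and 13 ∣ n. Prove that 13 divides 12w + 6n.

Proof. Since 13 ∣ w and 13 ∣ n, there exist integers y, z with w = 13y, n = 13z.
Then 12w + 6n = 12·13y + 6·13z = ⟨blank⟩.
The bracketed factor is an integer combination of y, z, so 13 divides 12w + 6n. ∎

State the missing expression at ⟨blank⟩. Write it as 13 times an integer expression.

Each term has a factor of 13: 12·13y + 6·13z = 13·(12y + 6z).
Since 12y + 6z is an integer, 13 ∣ (12w + 6n).

13(12y + 6z)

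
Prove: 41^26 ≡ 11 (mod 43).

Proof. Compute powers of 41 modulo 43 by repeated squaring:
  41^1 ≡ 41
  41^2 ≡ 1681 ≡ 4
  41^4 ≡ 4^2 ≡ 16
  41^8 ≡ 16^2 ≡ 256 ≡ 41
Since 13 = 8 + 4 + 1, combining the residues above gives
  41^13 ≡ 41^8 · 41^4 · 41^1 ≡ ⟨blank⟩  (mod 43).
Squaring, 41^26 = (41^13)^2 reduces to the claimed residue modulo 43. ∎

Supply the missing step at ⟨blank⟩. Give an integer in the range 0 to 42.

41^8 · 41^4 · 41^1 ≡ 41 · 16 · 41 = 26896.
26896 mod 43 = 21, so 41^13 ≡ 21 (mod 43).

21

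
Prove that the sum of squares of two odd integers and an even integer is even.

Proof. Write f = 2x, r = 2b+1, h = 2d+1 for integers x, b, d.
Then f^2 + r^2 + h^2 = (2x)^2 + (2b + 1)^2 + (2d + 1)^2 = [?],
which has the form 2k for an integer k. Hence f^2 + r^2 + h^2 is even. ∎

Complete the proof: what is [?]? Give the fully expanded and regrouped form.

Expanding: (2x)^2 + (2b + 1)^2 + (2d + 1)^2 = 4b^2 + 4b + 4d^2 + 4d + 4x^2 + 2.
Every term is even; pulling out the factor of 2 gives 2(2b^2 + 2b + 2d^2 + 2d + 2x^2 + 1).

2(2b^2 + 2b + 2d^2 + 2d + 2x^2 + 1)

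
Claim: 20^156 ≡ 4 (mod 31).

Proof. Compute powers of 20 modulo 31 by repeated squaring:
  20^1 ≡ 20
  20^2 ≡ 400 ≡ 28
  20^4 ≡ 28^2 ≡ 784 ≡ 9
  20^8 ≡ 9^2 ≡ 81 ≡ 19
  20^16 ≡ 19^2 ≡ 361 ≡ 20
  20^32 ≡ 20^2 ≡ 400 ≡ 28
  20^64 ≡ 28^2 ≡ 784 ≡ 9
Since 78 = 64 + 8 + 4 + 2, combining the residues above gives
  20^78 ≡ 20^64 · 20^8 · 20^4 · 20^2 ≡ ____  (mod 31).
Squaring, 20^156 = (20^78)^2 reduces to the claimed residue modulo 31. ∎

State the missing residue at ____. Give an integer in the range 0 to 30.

Multiply the listed residues: 9 · 19 · 9 · 28 = 171 → 1539 → 43092.
Reducing modulo 31: 43092 = 1390·31 + 2, so 20^78 ≡ 2.

2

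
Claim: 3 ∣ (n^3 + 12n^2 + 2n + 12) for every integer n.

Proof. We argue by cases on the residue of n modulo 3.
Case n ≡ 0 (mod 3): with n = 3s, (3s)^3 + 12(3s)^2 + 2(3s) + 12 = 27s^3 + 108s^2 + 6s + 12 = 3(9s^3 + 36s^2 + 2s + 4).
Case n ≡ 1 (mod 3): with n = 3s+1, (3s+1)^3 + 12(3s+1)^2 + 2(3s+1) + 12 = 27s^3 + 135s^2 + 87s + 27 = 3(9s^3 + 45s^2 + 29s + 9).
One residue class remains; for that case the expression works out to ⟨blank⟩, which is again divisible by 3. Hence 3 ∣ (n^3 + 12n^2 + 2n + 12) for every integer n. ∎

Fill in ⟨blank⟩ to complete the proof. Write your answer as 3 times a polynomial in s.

3(9s^3 + 54s^2 + 62s + 24)

The residues treated are {0, 1}, so the missing case is n ≡ 2 (mod 3); write n = 3s+2.
Then (3s+2)^3 + 12(3s+2)^2 + 2(3s+2) + 12 = 27s^3 + 162s^2 + 186s + 72 = 3(9s^3 + 54s^2 + 62s + 24).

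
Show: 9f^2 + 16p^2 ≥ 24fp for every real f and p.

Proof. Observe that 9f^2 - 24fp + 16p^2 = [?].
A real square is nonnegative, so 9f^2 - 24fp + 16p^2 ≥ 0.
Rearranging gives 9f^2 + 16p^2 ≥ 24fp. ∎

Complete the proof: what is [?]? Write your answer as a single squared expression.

(3f - 4p)^2

9f^2 - 24fp + 16p^2 is a perfect-square trinomial: the outer terms are (3f)^2 and (4p)^2, and the cross term is -2·3f·4p.
So 9f^2 - 24fp + 16p^2 = (3f - 4p)^2 ≥ 0.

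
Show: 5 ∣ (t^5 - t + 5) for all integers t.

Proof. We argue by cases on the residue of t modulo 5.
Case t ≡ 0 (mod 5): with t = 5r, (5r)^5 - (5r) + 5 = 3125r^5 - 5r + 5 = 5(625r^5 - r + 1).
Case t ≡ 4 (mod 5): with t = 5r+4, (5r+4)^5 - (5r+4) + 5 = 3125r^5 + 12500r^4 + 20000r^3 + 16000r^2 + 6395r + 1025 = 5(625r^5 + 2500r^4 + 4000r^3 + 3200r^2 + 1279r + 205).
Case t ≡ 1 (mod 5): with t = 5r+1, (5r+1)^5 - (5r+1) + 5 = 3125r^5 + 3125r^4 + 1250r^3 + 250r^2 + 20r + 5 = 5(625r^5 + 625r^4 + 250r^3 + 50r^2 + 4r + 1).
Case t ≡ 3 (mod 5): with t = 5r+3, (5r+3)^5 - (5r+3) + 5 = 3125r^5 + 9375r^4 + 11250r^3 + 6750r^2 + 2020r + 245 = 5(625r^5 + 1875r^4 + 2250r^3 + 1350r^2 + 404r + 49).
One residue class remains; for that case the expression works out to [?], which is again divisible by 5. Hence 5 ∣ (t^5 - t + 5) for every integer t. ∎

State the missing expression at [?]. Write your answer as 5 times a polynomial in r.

Only t ≡ 2 (mod 5) is unaccounted for. Put t = 5r+2:
(5r+2)^5 - (5r+2) + 5 expands to 3125r^5 + 6250r^4 + 5000r^3 + 2000r^2 + 395r + 35,
and factoring out 5 leaves 5(625r^5 + 1250r^4 + 1000r^3 + 400r^2 + 79r + 7).

5(625r^5 + 1250r^4 + 1000r^3 + 400r^2 + 79r + 7)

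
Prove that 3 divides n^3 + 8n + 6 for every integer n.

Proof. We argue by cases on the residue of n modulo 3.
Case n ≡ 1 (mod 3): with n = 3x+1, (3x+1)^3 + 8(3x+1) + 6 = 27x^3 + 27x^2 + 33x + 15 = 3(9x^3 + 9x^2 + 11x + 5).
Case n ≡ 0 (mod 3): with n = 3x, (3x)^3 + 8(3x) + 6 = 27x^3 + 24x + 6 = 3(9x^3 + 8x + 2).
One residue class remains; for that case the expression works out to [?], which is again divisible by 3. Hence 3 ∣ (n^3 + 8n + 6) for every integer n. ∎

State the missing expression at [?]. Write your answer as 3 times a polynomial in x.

Only n ≡ 2 (mod 3) is unaccounted for. Put n = 3x+2:
(3x+2)^3 + 8(3x+2) + 6 expands to 27x^3 + 54x^2 + 60x + 30,
and factoring out 3 leaves 3(9x^3 + 18x^2 + 20x + 10).

3(9x^3 + 18x^2 + 20x + 10)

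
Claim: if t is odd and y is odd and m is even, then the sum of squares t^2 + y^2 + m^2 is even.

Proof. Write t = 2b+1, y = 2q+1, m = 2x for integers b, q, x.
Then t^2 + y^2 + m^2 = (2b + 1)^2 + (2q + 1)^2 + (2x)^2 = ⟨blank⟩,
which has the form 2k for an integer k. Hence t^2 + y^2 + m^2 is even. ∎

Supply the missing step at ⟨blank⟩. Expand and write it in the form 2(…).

Expanding: (2b + 1)^2 + (2q + 1)^2 + (2x)^2 = 4b^2 + 4b + 4q^2 + 4q + 4x^2 + 2.
Every term is even; pulling out the factor of 2 gives 2(2b^2 + 2b + 2q^2 + 2q + 2x^2 + 1).

2(2b^2 + 2b + 2q^2 + 2q + 2x^2 + 1)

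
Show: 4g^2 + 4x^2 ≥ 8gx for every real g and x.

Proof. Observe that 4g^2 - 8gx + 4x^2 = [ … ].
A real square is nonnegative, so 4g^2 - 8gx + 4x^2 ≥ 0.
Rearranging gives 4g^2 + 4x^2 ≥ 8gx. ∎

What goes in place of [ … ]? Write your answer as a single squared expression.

(2g - 2x)^2

4g^2 - 8gx + 4x^2 is a perfect-square trinomial: the outer terms are (2g)^2 and (2x)^2, and the cross term is -2·2g·2x.
So 4g^2 - 8gx + 4x^2 = (2g - 2x)^2 ≥ 0.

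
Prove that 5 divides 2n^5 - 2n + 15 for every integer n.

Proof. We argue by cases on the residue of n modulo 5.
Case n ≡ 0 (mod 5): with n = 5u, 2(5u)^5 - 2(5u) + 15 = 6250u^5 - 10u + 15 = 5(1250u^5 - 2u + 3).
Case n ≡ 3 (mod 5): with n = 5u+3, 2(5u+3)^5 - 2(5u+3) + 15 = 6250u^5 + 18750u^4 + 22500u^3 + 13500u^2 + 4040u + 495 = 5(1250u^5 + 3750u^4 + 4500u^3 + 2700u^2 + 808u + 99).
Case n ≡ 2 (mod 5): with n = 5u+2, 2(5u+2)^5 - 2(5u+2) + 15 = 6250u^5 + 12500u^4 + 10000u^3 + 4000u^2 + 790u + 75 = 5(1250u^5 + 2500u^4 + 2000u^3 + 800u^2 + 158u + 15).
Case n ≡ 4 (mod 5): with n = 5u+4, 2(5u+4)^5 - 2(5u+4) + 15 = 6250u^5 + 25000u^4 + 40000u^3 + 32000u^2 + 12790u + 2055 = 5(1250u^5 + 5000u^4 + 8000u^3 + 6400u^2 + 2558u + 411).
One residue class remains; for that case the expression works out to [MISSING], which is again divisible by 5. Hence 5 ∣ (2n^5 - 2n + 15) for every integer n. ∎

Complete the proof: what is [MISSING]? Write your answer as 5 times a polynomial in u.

The residues treated are {0, 3, 2, 4}, so the missing case is n ≡ 1 (mod 5); write n = 5u+1.
Then 2(5u+1)^5 - 2(5u+1) + 15 = 6250u^5 + 6250u^4 + 2500u^3 + 500u^2 + 40u + 15 = 5(1250u^5 + 1250u^4 + 500u^3 + 100u^2 + 8u + 3).

5(1250u^5 + 1250u^4 + 500u^3 + 100u^2 + 8u + 3)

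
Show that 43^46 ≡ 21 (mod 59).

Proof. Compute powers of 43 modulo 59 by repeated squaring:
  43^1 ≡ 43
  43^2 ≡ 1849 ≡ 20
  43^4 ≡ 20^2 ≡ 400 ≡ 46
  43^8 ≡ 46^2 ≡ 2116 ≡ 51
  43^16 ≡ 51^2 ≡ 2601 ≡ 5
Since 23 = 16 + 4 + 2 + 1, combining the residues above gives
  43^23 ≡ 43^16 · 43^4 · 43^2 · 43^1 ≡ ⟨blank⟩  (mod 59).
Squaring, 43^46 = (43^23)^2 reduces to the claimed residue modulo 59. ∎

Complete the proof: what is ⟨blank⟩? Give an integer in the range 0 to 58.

Multiply the listed residues: 5 · 46 · 20 · 43 = 230 → 4600 → 197800.
Reducing modulo 59: 197800 = 3352·59 + 32, so 43^23 ≡ 32.

32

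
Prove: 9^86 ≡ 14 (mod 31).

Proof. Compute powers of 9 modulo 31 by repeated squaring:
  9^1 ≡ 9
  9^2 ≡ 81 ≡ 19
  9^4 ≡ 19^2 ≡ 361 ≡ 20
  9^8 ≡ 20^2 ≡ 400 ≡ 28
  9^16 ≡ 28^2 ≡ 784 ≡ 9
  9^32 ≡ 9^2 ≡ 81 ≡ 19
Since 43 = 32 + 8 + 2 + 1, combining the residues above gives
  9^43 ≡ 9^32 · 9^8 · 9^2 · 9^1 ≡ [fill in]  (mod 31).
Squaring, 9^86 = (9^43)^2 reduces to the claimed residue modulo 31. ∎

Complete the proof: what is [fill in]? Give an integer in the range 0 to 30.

9^32 · 9^8 · 9^2 · 9^1 ≡ 19 · 28 · 19 · 9 = 90972.
90972 mod 31 = 18, so 9^43 ≡ 18 (mod 31).

18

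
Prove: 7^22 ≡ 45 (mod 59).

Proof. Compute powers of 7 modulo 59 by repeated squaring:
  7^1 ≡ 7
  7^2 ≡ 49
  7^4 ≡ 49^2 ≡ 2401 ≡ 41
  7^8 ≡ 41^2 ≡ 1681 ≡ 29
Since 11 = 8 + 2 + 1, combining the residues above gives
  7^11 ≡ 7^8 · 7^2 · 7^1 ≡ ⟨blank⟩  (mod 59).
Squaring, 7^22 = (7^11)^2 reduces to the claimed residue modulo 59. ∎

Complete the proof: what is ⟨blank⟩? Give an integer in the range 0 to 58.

7^8 · 7^2 · 7^1 ≡ 29 · 49 · 7 = 9947.
9947 mod 59 = 35, so 7^11 ≡ 35 (mod 59).

35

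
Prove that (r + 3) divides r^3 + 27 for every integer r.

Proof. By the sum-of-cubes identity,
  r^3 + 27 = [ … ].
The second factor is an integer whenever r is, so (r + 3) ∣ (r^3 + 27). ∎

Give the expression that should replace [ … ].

a^3 + b^3 = (a + b)(a^2 - ab + b^2). With a = r, b = 3:
r^3 + 27 = (r + 3)(r^2 - 3r + 9).

(r + 3)(r^2 - 3r + 9)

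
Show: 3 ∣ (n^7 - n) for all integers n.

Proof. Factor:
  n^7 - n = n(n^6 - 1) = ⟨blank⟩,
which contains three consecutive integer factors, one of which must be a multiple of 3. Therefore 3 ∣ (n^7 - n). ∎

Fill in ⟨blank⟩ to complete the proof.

(n - 1)n(n + 1)(n^4 + n^2 + 1)

n^6 - 1 = (n^2 - 1)(n^4 + n^2 + 1), and n^2 - 1 = (n-1)(n+1).
So n(n^6 - 1) = (n - 1)n(n + 1)(n^4 + n^2 + 1).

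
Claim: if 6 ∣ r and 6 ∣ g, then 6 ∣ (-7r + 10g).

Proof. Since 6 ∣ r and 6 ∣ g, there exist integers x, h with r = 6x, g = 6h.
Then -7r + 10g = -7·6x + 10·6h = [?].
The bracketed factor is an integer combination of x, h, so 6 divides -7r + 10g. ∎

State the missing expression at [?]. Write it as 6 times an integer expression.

6(10h - 7x)

Pull the common 6 out of every term: -7·6x + 10·6h = 6(10h - 7x).
10h - 7x is an integer, which exhibits the divisibility.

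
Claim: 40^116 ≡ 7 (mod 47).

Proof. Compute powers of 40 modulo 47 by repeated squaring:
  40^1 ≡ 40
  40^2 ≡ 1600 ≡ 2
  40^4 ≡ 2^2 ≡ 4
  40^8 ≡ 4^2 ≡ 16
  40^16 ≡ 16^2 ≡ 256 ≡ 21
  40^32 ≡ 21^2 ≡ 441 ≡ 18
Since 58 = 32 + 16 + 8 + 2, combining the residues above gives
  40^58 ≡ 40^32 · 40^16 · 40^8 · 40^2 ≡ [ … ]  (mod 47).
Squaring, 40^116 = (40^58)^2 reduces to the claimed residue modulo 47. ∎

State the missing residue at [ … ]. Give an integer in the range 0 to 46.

Multiply the listed residues: 18 · 21 · 16 · 2 = 378 → 6048 → 12096.
Reducing modulo 47: 12096 = 257·47 + 17, so 40^58 ≡ 17.

17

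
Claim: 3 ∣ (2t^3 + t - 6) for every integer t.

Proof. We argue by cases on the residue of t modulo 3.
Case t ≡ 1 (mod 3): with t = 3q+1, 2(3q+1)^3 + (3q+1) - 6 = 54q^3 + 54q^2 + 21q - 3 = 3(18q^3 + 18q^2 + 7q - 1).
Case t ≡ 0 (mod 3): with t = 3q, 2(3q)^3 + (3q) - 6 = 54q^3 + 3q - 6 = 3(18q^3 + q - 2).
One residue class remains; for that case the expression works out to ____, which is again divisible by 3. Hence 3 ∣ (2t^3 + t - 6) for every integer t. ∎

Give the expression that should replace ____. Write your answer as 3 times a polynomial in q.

3(18q^3 + 36q^2 + 25q + 4)

Only t ≡ 2 (mod 3) is unaccounted for. Put t = 3q+2:
2(3q+2)^3 + (3q+2) - 6 expands to 54q^3 + 108q^2 + 75q + 12,
and factoring out 3 leaves 3(18q^3 + 36q^2 + 25q + 4).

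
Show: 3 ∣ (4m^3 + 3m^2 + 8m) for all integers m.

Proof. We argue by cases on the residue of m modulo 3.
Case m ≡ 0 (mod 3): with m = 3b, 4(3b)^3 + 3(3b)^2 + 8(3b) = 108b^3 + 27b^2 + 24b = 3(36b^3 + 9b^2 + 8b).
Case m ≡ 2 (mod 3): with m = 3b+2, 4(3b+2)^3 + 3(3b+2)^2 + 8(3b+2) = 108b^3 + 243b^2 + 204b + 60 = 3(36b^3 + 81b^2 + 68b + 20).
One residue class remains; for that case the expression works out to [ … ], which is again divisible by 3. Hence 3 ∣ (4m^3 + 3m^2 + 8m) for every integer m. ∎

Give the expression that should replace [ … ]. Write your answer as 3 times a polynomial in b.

3(36b^3 + 45b^2 + 26b + 5)

The residues treated are {0, 2}, so the missing case is m ≡ 1 (mod 3); write m = 3b+1.
Then 4(3b+1)^3 + 3(3b+1)^2 + 8(3b+1) = 108b^3 + 135b^2 + 78b + 15 = 3(36b^3 + 45b^2 + 26b + 5).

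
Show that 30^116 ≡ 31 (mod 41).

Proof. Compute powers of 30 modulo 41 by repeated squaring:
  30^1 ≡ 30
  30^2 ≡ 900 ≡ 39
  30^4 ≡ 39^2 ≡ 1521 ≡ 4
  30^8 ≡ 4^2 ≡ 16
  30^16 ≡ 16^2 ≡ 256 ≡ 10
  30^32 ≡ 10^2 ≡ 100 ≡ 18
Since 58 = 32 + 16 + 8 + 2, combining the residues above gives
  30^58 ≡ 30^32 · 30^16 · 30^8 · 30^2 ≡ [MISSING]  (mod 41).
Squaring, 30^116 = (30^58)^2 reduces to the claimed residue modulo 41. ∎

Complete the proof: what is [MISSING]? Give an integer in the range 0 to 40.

30^32 · 30^16 · 30^8 · 30^2 ≡ 18 · 10 · 16 · 39 = 112320.
112320 mod 41 = 21, so 30^58 ≡ 21 (mod 41).

21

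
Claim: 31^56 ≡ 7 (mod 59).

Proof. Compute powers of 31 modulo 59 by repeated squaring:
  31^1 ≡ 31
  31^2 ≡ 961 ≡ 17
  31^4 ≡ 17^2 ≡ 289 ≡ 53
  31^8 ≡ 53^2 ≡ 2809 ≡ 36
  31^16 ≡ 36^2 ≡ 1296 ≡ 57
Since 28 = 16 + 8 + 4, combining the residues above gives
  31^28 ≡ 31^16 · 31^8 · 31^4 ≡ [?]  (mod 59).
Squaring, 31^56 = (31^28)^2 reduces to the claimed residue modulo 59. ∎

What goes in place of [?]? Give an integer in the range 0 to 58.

31^16 · 31^8 · 31^4 ≡ 57 · 36 · 53 = 108756.
108756 mod 59 = 19, so 31^28 ≡ 19 (mod 59).

19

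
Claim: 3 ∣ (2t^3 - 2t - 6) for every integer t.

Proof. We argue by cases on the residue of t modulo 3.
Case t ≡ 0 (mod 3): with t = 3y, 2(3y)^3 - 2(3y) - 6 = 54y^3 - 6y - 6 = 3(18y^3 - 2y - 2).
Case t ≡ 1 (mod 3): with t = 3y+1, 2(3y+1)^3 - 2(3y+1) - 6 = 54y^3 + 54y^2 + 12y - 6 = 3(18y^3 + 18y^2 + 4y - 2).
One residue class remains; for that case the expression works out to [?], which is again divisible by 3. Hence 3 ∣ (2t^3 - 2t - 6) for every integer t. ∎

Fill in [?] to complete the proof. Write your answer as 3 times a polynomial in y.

3(18y^3 + 36y^2 + 22y + 2)

Only t ≡ 2 (mod 3) is unaccounted for. Put t = 3y+2:
2(3y+2)^3 - 2(3y+2) - 6 expands to 54y^3 + 108y^2 + 66y + 6,
and factoring out 3 leaves 3(18y^3 + 36y^2 + 22y + 2).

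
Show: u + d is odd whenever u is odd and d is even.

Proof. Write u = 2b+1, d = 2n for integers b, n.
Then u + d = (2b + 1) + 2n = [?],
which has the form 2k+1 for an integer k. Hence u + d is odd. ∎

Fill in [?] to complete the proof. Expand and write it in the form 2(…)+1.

2(b + n) + 1

Expanding: (2b + 1) + 2n = 2b + 2n + 1.
Every term except the constant is even, so this is 2(b + n) + 1,
and b + n ∈ ℤ gives the required form.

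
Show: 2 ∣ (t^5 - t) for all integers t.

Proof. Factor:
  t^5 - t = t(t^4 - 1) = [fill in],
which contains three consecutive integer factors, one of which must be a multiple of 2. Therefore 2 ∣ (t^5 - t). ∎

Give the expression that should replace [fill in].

t^4 - 1 = (t^2 - 1)(t^2 + 1), and t^2 - 1 = (t-1)(t+1).
So t(t^4 - 1) = (t - 1)t(t + 1)(t^2 + 1).

(t - 1)t(t + 1)(t^2 + 1)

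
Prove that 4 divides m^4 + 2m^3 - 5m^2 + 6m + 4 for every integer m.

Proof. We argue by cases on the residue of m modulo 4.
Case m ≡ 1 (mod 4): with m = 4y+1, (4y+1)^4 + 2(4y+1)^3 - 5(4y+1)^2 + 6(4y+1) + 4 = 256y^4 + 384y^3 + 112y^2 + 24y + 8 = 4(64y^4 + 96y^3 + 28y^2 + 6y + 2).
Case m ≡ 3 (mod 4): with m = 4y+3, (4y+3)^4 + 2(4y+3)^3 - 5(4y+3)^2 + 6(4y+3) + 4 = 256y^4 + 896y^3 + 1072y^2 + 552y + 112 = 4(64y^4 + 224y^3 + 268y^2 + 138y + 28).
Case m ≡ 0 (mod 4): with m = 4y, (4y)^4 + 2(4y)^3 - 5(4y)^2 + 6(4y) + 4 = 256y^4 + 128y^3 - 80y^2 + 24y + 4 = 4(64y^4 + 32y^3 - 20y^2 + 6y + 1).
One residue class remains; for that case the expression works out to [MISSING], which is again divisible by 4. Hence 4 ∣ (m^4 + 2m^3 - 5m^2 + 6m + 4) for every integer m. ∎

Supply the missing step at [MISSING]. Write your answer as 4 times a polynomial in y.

The residues treated are {1, 3, 0}, so the missing case is m ≡ 2 (mod 4); write m = 4y+2.
Then (4y+2)^4 + 2(4y+2)^3 - 5(4y+2)^2 + 6(4y+2) + 4 = 256y^4 + 640y^3 + 496y^2 + 168y + 28 = 4(64y^4 + 160y^3 + 124y^2 + 42y + 7).

4(64y^4 + 160y^3 + 124y^2 + 42y + 7)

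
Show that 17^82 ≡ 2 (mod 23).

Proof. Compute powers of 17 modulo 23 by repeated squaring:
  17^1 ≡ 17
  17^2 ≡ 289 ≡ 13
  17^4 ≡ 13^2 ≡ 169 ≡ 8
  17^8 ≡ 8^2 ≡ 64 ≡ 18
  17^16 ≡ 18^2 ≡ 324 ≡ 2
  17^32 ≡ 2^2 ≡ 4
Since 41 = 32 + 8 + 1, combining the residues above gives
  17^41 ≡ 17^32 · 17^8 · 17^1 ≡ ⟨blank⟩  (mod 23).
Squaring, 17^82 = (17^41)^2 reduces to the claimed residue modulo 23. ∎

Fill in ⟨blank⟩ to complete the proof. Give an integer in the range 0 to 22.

Multiply the listed residues: 4 · 18 · 17 = 72 → 1224.
Reducing modulo 23: 1224 = 53·23 + 5, so 17^41 ≡ 5.

5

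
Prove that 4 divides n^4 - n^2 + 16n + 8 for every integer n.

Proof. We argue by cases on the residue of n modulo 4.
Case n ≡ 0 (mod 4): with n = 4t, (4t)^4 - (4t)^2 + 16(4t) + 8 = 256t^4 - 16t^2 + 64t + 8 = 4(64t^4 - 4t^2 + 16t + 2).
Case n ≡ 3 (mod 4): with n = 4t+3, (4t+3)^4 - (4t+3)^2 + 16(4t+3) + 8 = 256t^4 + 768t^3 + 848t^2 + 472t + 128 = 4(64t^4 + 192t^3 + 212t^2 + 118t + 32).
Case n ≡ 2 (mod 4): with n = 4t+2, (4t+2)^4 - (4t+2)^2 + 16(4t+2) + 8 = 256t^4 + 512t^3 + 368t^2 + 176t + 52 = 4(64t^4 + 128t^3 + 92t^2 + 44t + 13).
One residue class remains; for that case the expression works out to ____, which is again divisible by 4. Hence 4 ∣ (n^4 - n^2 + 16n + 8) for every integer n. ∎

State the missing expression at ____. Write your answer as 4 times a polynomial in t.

The residues treated are {0, 3, 2}, so the missing case is n ≡ 1 (mod 4); write n = 4t+1.
Then (4t+1)^4 - (4t+1)^2 + 16(4t+1) + 8 = 256t^4 + 256t^3 + 80t^2 + 72t + 24 = 4(64t^4 + 64t^3 + 20t^2 + 18t + 6).

4(64t^4 + 64t^3 + 20t^2 + 18t + 6)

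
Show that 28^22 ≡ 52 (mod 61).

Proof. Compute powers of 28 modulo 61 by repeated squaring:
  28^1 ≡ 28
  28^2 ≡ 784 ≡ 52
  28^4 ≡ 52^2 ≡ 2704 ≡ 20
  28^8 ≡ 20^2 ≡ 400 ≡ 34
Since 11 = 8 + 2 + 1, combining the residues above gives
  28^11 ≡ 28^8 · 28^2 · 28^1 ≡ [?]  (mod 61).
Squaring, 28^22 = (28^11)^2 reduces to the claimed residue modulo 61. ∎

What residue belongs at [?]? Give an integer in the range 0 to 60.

28^8 · 28^2 · 28^1 ≡ 34 · 52 · 28 = 49504.
49504 mod 61 = 33, so 28^11 ≡ 33 (mod 61).

33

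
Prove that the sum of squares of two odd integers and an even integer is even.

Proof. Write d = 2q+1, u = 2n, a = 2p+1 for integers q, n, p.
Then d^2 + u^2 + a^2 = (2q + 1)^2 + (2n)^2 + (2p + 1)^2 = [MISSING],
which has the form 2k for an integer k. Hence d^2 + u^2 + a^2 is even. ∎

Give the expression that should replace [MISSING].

2(2n^2 + 2p^2 + 2p + 2q^2 + 2q + 1)

(2q + 1)^2 + (2n)^2 + (2p + 1)^2 = 4n^2 + 4p^2 + 4p + 4q^2 + 4q + 2
= 2(2n^2 + 2p^2 + 2p + 2q^2 + 2q + 1).
Since 2n^2 + 2p^2 + 2p + 2q^2 + 2q + 1 is an integer, the sum of squares is of the form 2k for an integer k.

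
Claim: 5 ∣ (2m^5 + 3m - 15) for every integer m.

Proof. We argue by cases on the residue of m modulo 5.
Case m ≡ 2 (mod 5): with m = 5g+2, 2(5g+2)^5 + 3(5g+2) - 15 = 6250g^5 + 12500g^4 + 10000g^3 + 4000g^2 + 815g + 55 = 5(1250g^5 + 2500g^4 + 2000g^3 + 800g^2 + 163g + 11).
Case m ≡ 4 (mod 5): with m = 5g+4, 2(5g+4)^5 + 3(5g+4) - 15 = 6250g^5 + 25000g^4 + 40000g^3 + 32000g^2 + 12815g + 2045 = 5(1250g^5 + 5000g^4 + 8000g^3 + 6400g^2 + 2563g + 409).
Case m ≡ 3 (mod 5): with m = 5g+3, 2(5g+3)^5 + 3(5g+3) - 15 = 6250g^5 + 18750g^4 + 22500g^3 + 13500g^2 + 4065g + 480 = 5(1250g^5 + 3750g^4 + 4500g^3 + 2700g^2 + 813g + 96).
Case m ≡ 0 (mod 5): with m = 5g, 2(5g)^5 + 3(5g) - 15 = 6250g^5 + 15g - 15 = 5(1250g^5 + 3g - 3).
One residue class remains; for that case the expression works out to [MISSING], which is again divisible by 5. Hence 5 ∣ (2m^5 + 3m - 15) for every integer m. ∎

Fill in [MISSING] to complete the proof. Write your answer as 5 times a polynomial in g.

The residues treated are {2, 4, 3, 0}, so the missing case is m ≡ 1 (mod 5); write m = 5g+1.
Then 2(5g+1)^5 + 3(5g+1) - 15 = 6250g^5 + 6250g^4 + 2500g^3 + 500g^2 + 65g - 10 = 5(1250g^5 + 1250g^4 + 500g^3 + 100g^2 + 13g - 2).

5(1250g^5 + 1250g^4 + 500g^3 + 100g^2 + 13g - 2)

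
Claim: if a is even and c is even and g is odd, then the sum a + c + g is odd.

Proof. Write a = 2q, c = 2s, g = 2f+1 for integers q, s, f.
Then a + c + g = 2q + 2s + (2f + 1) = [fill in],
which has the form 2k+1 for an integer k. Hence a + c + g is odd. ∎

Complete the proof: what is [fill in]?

2q + 2s + (2f + 1) = 2f + 2q + 2s + 1
= 2(f + q + s) + 1.
Since f + q + s is an integer, the sum is of the form 2k+1 for an integer k.

2(f + q + s) + 1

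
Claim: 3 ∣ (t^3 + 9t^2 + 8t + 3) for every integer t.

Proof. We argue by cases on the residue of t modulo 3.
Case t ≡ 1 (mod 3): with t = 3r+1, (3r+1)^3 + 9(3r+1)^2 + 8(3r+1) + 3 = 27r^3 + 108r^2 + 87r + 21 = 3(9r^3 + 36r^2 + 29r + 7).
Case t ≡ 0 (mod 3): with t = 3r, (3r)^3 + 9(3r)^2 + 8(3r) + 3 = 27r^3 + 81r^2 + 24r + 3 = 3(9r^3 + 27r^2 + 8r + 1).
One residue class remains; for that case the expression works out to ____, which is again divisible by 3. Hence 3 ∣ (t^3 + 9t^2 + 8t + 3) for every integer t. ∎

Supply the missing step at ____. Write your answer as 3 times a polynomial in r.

3(9r^3 + 45r^2 + 56r + 21)

Only t ≡ 2 (mod 3) is unaccounted for. Put t = 3r+2:
(3r+2)^3 + 9(3r+2)^2 + 8(3r+2) + 3 expands to 27r^3 + 135r^2 + 168r + 63,
and factoring out 3 leaves 3(9r^3 + 45r^2 + 56r + 21).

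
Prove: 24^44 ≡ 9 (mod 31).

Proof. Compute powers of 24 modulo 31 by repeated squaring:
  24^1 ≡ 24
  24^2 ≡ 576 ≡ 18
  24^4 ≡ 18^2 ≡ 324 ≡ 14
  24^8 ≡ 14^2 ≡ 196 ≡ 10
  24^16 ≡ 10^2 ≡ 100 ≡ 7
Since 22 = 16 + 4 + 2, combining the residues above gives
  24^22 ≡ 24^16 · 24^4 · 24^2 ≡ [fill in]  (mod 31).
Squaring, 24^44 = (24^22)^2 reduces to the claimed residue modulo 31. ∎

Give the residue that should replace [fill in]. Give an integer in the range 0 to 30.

24^16 · 24^4 · 24^2 ≡ 7 · 14 · 18 = 1764.
1764 mod 31 = 28, so 24^22 ≡ 28 (mod 31).

28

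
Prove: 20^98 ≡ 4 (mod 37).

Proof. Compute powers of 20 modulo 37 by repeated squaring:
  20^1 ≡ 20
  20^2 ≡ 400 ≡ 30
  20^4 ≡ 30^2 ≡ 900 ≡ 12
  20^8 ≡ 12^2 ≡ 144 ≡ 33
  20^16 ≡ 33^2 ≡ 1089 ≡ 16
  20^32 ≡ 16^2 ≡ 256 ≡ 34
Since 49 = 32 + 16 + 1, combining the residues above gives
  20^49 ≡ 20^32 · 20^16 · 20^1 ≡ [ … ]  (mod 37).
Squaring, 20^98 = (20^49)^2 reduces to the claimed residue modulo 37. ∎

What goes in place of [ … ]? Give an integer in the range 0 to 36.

20^32 · 20^16 · 20^1 ≡ 34 · 16 · 20 = 10880.
10880 mod 37 = 2, so 20^49 ≡ 2 (mod 37).

2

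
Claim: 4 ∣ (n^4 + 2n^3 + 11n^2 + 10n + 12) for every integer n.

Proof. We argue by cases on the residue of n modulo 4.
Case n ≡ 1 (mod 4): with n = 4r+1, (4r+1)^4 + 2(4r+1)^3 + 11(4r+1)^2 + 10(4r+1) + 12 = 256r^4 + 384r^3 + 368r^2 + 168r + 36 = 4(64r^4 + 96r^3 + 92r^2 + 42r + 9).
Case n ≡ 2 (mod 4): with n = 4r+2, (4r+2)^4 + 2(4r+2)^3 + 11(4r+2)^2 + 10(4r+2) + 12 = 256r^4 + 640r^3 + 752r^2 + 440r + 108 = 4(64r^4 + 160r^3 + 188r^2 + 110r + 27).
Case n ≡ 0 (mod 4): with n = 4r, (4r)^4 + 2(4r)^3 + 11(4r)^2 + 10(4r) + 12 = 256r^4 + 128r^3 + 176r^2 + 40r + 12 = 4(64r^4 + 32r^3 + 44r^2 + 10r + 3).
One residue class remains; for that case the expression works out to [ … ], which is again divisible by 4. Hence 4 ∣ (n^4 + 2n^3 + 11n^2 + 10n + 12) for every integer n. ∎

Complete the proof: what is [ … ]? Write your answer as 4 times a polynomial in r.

4(64r^4 + 224r^3 + 332r^2 + 238r + 69)

Only n ≡ 3 (mod 4) is unaccounted for. Put n = 4r+3:
(4r+3)^4 + 2(4r+3)^3 + 11(4r+3)^2 + 10(4r+3) + 12 expands to 256r^4 + 896r^3 + 1328r^2 + 952r + 276,
and factoring out 4 leaves 4(64r^4 + 224r^3 + 332r^2 + 238r + 69).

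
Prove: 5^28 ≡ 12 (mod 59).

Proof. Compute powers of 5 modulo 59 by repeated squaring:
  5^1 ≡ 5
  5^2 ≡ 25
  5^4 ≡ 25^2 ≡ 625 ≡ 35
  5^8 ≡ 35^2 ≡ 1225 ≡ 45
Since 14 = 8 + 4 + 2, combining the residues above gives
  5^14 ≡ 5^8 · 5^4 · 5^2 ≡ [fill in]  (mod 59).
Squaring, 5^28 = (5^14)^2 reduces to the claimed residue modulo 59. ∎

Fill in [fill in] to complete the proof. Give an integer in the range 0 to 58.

22

Multiply the listed residues: 45 · 35 · 25 = 1575 → 39375.
Reducing modulo 59: 39375 = 667·59 + 22, so 5^14 ≡ 22.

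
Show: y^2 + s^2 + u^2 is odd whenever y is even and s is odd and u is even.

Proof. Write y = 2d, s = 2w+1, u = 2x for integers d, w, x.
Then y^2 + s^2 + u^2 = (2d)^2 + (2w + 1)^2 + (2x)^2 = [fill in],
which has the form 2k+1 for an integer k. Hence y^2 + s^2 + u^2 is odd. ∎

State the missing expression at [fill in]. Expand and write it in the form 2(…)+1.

2(2d^2 + 2w^2 + 2w + 2x^2) + 1

Expanding: (2d)^2 + (2w + 1)^2 + (2x)^2 = 4d^2 + 4w^2 + 4w + 4x^2 + 1.
Every term except the constant is even, so this is 2(2d^2 + 2w^2 + 2w + 2x^2) + 1,
and 2d^2 + 2w^2 + 2w + 2x^2 ∈ ℤ gives the required form.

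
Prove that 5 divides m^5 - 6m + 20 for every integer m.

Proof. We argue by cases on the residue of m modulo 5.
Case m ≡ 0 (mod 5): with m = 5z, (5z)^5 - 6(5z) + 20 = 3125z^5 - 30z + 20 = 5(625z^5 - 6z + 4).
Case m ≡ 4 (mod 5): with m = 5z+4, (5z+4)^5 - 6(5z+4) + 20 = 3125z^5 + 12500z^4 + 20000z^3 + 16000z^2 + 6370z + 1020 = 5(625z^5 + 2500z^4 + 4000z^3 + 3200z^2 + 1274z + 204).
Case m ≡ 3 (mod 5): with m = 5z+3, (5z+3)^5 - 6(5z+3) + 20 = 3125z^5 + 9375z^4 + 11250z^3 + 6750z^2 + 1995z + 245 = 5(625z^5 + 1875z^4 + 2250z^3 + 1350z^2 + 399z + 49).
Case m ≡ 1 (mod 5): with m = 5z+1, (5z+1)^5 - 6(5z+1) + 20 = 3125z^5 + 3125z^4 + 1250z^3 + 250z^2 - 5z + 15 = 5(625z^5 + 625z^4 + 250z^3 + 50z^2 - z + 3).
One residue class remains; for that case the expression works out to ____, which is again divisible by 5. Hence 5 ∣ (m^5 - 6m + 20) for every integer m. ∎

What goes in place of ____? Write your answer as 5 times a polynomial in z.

Only m ≡ 2 (mod 5) is unaccounted for. Put m = 5z+2:
(5z+2)^5 - 6(5z+2) + 20 expands to 3125z^5 + 6250z^4 + 5000z^3 + 2000z^2 + 370z + 40,
and factoring out 5 leaves 5(625z^5 + 1250z^4 + 1000z^3 + 400z^2 + 74z + 8).

5(625z^5 + 1250z^4 + 1000z^3 + 400z^2 + 74z + 8)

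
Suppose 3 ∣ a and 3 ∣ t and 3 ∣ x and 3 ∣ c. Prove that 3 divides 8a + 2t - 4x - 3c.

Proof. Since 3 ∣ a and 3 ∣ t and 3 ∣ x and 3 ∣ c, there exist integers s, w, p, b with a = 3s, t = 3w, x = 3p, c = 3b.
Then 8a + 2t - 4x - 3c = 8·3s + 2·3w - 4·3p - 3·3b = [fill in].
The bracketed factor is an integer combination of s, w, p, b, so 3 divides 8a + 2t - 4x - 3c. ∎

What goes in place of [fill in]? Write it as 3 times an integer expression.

3(-3b - 4p + 8s + 2w)

Pull the common 3 out of every term: 8·3s + 2·3w - 4·3p - 3·3b = 3(-3b - 4p + 8s + 2w).
-3b - 4p + 8s + 2w is an integer, which exhibits the divisibility.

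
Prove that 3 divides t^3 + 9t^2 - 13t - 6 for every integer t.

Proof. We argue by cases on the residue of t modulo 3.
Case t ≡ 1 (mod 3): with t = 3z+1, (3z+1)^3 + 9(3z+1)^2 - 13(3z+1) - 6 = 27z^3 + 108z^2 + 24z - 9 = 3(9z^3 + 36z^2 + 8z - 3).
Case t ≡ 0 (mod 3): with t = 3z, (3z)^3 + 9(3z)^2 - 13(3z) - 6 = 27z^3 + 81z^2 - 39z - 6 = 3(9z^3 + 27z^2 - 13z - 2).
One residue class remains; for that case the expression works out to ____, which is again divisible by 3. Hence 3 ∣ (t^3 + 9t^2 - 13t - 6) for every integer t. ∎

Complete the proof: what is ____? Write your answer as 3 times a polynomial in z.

The residues treated are {1, 0}, so the missing case is t ≡ 2 (mod 3); write t = 3z+2.
Then (3z+2)^3 + 9(3z+2)^2 - 13(3z+2) - 6 = 27z^3 + 135z^2 + 105z + 12 = 3(9z^3 + 45z^2 + 35z + 4).

3(9z^3 + 45z^2 + 35z + 4)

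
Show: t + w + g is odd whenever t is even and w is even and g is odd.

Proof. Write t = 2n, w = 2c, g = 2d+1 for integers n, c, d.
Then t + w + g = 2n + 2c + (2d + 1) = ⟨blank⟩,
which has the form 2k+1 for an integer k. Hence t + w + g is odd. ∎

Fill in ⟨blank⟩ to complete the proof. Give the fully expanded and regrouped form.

Expanding: 2n + 2c + (2d + 1) = 2c + 2d + 2n + 1.
Every term except the constant is even, so this is 2(c + d + n) + 1,
and c + d + n ∈ ℤ gives the required form.

2(c + d + n) + 1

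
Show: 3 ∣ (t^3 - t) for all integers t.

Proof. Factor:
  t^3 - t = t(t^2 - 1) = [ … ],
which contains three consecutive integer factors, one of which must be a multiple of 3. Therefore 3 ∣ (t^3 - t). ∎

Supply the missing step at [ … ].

(t - 1)t(t + 1)

t(t^2 - 1) = t(t - 1)(t + 1) = (t - 1)t(t + 1).
These three factors are consecutive integers, so their product is divisible by 3.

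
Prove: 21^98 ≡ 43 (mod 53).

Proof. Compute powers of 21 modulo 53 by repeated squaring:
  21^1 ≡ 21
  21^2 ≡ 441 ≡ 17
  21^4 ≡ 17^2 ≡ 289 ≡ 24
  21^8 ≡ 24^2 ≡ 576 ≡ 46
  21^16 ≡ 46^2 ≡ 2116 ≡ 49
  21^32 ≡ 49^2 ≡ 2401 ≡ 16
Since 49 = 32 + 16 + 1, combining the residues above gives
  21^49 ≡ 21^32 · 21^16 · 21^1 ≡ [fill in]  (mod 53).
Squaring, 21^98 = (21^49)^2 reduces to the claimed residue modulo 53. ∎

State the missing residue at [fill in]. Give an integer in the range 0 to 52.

21^32 · 21^16 · 21^1 ≡ 16 · 49 · 21 = 16464.
16464 mod 53 = 34, so 21^49 ≡ 34 (mod 53).

34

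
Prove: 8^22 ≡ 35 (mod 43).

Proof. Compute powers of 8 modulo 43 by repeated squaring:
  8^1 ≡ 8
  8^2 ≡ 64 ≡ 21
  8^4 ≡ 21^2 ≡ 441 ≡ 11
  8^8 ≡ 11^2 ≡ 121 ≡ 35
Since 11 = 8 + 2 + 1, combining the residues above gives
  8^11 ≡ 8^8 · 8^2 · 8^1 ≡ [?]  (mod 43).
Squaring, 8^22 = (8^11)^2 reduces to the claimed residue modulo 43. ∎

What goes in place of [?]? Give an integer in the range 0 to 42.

32

Multiply the listed residues: 35 · 21 · 8 = 735 → 5880.
Reducing modulo 43: 5880 = 136·43 + 32, so 8^11 ≡ 32.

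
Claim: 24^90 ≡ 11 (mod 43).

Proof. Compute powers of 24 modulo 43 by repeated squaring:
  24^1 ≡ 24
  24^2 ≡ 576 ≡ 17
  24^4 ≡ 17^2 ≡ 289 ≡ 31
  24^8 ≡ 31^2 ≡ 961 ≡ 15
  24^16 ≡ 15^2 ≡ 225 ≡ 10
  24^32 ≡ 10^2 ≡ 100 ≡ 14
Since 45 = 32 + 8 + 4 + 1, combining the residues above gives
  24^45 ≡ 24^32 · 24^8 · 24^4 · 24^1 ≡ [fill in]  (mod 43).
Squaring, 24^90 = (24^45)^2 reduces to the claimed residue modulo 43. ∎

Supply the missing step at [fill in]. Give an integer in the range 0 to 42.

21

24^32 · 24^8 · 24^4 · 24^1 ≡ 14 · 15 · 31 · 24 = 156240.
156240 mod 43 = 21, so 24^45 ≡ 21 (mod 43).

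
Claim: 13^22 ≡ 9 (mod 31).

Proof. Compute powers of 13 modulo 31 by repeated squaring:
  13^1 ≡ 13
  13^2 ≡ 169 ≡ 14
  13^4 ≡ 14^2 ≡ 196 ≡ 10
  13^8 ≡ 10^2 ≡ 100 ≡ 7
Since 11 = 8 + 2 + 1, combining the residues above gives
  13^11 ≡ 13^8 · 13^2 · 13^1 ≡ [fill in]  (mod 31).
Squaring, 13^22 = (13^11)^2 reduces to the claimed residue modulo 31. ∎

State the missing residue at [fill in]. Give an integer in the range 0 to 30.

3

13^8 · 13^2 · 13^1 ≡ 7 · 14 · 13 = 1274.
1274 mod 31 = 3, so 13^11 ≡ 3 (mod 31).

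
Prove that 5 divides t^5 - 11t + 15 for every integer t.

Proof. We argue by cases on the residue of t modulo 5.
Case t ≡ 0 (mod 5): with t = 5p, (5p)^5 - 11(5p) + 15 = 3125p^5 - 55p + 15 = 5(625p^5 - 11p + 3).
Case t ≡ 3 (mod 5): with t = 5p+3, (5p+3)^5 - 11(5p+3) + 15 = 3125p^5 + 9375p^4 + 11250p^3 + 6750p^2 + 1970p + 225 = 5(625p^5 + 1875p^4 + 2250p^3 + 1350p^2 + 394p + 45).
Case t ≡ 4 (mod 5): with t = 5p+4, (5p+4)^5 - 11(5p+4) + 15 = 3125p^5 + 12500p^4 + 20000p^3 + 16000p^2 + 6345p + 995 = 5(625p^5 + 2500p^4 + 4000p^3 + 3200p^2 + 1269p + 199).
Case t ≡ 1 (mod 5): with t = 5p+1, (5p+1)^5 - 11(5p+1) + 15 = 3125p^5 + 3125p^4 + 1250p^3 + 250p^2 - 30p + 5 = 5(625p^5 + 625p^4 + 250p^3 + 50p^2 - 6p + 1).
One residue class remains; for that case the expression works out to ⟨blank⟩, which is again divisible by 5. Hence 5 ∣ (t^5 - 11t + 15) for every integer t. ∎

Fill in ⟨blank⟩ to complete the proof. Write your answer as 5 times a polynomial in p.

5(625p^5 + 1250p^4 + 1000p^3 + 400p^2 + 69p + 5)

Only t ≡ 2 (mod 5) is unaccounted for. Put t = 5p+2:
(5p+2)^5 - 11(5p+2) + 15 expands to 3125p^5 + 6250p^4 + 5000p^3 + 2000p^2 + 345p + 25,
and factoring out 5 leaves 5(625p^5 + 1250p^4 + 1000p^3 + 400p^2 + 69p + 5).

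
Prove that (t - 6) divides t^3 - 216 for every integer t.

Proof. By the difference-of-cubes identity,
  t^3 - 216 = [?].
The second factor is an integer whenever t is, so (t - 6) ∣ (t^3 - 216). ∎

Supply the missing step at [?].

Polynomial division of t^3 - 216 by t - 6 leaves remainder 0 and quotient t^2 + 6t + 36.
Hence t^3 - 216 = (t - 6)(t^2 + 6t + 36).

(t - 6)(t^2 + 6t + 36)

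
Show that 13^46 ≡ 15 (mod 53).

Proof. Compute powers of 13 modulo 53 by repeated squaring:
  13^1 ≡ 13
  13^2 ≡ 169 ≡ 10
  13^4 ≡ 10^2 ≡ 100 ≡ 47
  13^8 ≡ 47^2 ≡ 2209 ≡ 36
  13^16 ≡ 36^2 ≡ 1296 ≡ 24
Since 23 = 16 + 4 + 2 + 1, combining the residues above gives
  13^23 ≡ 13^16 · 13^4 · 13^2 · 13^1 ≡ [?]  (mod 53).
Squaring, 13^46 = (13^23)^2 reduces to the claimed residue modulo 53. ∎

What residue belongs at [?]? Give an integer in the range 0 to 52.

Multiply the listed residues: 24 · 47 · 10 · 13 = 1128 → 11280 → 146640.
Reducing modulo 53: 146640 = 2766·53 + 42, so 13^23 ≡ 42.

42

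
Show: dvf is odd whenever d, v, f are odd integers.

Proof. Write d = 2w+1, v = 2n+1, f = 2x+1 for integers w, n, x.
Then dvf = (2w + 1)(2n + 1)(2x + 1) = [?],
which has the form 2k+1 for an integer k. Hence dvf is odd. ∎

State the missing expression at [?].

Expanding: (2w + 1)(2n + 1)(2x + 1) = 8nwx + 4nw + 4nx + 2n + 4wx + 2w + 2x + 1.
Every term except the constant is even, so this is 2(4nwx + 2nw + 2nx + n + 2wx + w + x) + 1,
and 4nwx + 2nw + 2nx + n + 2wx + w + x ∈ ℤ gives the required form.

2(4nwx + 2nw + 2nx + n + 2wx + w + x) + 1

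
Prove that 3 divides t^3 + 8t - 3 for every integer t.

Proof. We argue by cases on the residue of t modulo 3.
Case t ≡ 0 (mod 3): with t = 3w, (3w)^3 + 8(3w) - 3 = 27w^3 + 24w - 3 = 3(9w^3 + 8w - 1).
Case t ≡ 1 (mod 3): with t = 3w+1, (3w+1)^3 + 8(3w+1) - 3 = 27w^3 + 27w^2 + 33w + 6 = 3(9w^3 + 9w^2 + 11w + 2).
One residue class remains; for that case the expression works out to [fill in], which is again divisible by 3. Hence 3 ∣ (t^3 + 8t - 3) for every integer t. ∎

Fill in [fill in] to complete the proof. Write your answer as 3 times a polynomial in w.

The residues treated are {0, 1}, so the missing case is t ≡ 2 (mod 3); write t = 3w+2.
Then (3w+2)^3 + 8(3w+2) - 3 = 27w^3 + 54w^2 + 60w + 21 = 3(9w^3 + 18w^2 + 20w + 7).

3(9w^3 + 18w^2 + 20w + 7)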